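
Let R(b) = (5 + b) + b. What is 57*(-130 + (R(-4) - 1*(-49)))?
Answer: -4788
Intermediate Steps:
R(b) = 5 + 2*b
57*(-130 + (R(-4) - 1*(-49))) = 57*(-130 + ((5 + 2*(-4)) - 1*(-49))) = 57*(-130 + ((5 - 8) + 49)) = 57*(-130 + (-3 + 49)) = 57*(-130 + 46) = 57*(-84) = -4788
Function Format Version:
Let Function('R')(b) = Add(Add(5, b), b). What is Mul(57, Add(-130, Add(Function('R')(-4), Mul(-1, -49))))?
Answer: -4788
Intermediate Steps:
Function('R')(b) = Add(5, Mul(2, b))
Mul(57, Add(-130, Add(Function('R')(-4), Mul(-1, -49)))) = Mul(57, Add(-130, Add(Add(5, Mul(2, -4)), Mul(-1, -49)))) = Mul(57, Add(-130, Add(Add(5, -8), 49))) = Mul(57, Add(-130, Add(-3, 49))) = Mul(57, Add(-130, 46)) = Mul(57, -84) = -4788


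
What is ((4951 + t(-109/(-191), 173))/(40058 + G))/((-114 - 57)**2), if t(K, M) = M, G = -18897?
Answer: 244/29465181 ≈ 8.2810e-6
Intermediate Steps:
((4951 + t(-109/(-191), 173))/(40058 + G))/((-114 - 57)**2) = ((4951 + 173)/(40058 - 18897))/((-114 - 57)**2) = (5124/21161)/((-171)**2) = (5124*(1/21161))/29241 = (732/3023)*(1/29241) = 244/29465181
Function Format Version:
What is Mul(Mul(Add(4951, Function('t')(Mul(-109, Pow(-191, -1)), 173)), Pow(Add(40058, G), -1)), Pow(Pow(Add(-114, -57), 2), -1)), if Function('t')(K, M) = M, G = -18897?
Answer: Rational(244, 29465181) ≈ 8.2810e-6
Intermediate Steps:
Mul(Mul(Add(4951, Function('t')(Mul(-109, Pow(-191, -1)), 173)), Pow(Add(40058, G), -1)), Pow(Pow(Add(-114, -57), 2), -1)) = Mul(Mul(Add(4951, 173), Pow(Add(40058, -18897), -1)), Pow(Pow(Add(-114, -57), 2), -1)) = Mul(Mul(5124, Pow(21161, -1)), Pow(Pow(-171, 2), -1)) = Mul(Mul(5124, Rational(1, 21161)), Pow(29241, -1)) = Mul(Rational(732, 3023), Rational(1, 29241)) = Rational(244, 29465181)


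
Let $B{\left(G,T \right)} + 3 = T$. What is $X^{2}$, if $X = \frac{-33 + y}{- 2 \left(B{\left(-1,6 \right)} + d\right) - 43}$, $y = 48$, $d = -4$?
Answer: $\frac{225}{1681} \approx 0.13385$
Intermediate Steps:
$B{\left(G,T \right)} = -3 + T$
$X = - \frac{15}{41}$ ($X = \frac{-33 + 48}{- 2 \left(\left(-3 + 6\right) - 4\right) - 43} = \frac{15}{- 2 \left(3 - 4\right) - 43} = \frac{15}{\left(-2\right) \left(-1\right) - 43} = \frac{15}{2 - 43} = \frac{15}{-41} = 15 \left(- \frac{1}{41}\right) = - \frac{15}{41} \approx -0.36585$)
$X^{2} = \left(- \frac{15}{41}\right)^{2} = \frac{225}{1681}$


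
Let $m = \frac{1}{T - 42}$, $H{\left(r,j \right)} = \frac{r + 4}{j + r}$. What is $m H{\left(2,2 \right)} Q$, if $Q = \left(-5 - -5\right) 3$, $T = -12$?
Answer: $0$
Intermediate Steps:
$Q = 0$ ($Q = \left(-5 + 5\right) 3 = 0 \cdot 3 = 0$)
$H{\left(r,j \right)} = \frac{4 + r}{j + r}$
$m = - \frac{1}{54}$ ($m = \frac{1}{-12 - 42} = \frac{1}{-54} = - \frac{1}{54} \approx -0.018519$)
$m H{\left(2,2 \right)} Q = - \frac{\frac{1}{2 + 2} \left(4 + 2\right)}{54} \cdot 0 = - \frac{\frac{1}{4} \cdot 6}{54} \cdot 0 = \left(- \frac{1}{54}\right) \frac{3}{2} \cdot 0 = \left(- \frac{1}{36}\right) 0 = 0$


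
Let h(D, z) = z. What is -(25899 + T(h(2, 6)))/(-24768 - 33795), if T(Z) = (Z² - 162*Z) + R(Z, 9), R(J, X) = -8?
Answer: 24955/58563 ≈ 0.42612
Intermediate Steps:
T(Z) = -8 + Z² - 162*Z (T(Z) = (Z² - 162*Z) - 8 = -8 + Z² - 162*Z)
-(25899 + T(h(2, 6)))/(-24768 - 33795) = -(25899 + (-8 + 6² - 162*6))/(-24768 - 33795) = -(25899 + (-8 + 36 - 972))/(-58563) = -(25899 - 944)*(-1)/58563 = -24955*(-1)/58563 = -1*(-24955/58563) = 24955/58563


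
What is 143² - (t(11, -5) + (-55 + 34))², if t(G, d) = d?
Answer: 19773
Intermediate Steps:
143² - (t(11, -5) + (-55 + 34))² = 143² - (-5 + (-55 + 34))² = 20449 - (-5 - 21)² = 20449 - 1*(-26)² = 20449 - 1*676 = 20449 - 676 = 19773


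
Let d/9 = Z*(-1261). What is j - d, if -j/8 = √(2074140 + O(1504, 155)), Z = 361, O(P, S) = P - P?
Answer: 4096989 - 48*√57615 ≈ 4.0855e+6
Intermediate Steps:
O(P, S) = 0
d = -4096989 (d = 9*(361*(-1261)) = 9*(-455221) = -4096989)
j = -48*√57615 (j = -8*√(2074140 + 0) = -48*√57615 ≈ -11522.)
j - d = -48*√57615 - 1*(-4096989) = -48*√57615 + 4096989 = 4096989 - 48*√57615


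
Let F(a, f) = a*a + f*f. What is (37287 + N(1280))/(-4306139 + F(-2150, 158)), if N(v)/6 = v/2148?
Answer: 6675013/61097175 ≈ 0.10925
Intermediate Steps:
N(v) = v/358 (N(v) = 6*(v/2148) = v/358)
F(a, f) = a² + f²
(37287 + N(1280))/(-4306139 + F(-2150, 158)) = (37287 + (1/358)*1280)/(-4306139 + ((-2150)² + 158²)) = (37287 + 640/179)/(-4306139 + (4622500 + 24964)) = 6675013/(179*(-4306139 + 4647464)) = (6675013/179)/341325 = (6675013/179)*(1/341325) = 6675013/61097175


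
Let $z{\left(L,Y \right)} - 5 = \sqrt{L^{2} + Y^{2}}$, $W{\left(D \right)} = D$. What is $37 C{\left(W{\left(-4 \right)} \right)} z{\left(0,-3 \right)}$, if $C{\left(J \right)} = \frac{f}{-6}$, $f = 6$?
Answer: $-296$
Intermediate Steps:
$z{\left(L,Y \right)} = 5 + \sqrt{L^{2} + Y^{2}}$
$C{\left(J \right)} = -1$ ($C{\left(J \right)} = \frac{6}{-6} = 6 \left(- \frac{1}{6}\right) = -1$)
$37 C{\left(W{\left(-4 \right)} \right)} z{\left(0,-3 \right)} = 37 \left(-1\right) \left(5 + \sqrt{0^{2} + \left(-3\right)^{2}}\right) = - 37 \left(5 + \sqrt{0 + 9}\right) = - 37 \left(5 + \sqrt{9}\right) = - 37 \left(5 + 3\right) = \left(-37\right) 8 = -296$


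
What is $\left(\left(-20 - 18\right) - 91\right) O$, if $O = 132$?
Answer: $-17028$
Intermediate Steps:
$\left(\left(-20 - 18\right) - 91\right) O = \left(\left(-20 - 18\right) - 91\right) 132 = \left(-38 - 91\right) 132 = \left(-129\right) 132 = -17028$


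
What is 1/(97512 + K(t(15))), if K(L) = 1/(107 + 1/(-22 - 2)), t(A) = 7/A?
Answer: 2567/250313328 ≈ 1.0255e-5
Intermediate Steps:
K(L) = 24/2567 (K(L) = 1/(107 + 1/(-24)) = 1/(107 - 1/24) = 1/(2567/24) = 24/2567)
1/(97512 + K(t(15))) = 1/(97512 + 24/2567) = 1/(250313328/2567) = 2567/250313328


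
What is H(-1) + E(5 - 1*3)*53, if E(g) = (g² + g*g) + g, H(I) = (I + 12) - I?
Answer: 542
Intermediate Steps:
H(I) = 12 (H(I) = (12 + I) - I = 12)
E(g) = g + 2*g² (E(g) = (g² + g²) + g = 2*g² + g = g + 2*g²)
H(-1) + E(5 - 1*3)*53 = 12 + ((5 - 1*3)*(1 + 2*(5 - 1*3)))*53 = 12 + ((5 - 3)*(1 + 2*(5 - 3)))*53 = 12 + (2*(1 + 2*2))*53 = 12 + (2*(1 + 4))*53 = 12 + (2*5)*53 = 12 + 10*53 = 12 + 530 = 542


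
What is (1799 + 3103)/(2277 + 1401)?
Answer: 817/613 ≈ 1.3328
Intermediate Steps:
(1799 + 3103)/(2277 + 1401) = 4902/3678 = 4902*(1/3678) = 817/613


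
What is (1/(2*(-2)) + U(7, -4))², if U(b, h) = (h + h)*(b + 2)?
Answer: 83521/16 ≈ 5220.1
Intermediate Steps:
U(b, h) = 2*h*(2 + b) (U(b, h) = (2*h)*(2 + b) = 2*h*(2 + b))
(1/(2*(-2)) + U(7, -4))² = (1/(2*(-2)) + 2*(-4)*(2 + 7))² = (1/(-4) + 2*(-4)*9)² = (-¼ - 72)² = (-289/4)² = 83521/16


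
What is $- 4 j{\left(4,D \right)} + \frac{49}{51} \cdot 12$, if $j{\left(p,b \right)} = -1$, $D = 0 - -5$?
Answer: $\frac{264}{17} \approx 15.529$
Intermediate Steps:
$D = 5$ ($D = 0 + 5 = 5$)
$- 4 j{\left(4,D \right)} + \frac{49}{51} \cdot 12 = \left(-4\right) \left(-1\right) + \frac{49}{51} \cdot 12 = 4 + 49 \cdot \frac{1}{51} \cdot 12 = 4 + \frac{49}{51} \cdot 12 = 4 + \frac{196}{17} = \frac{264}{17}$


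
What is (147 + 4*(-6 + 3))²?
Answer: 18225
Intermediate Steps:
(147 + 4*(-6 + 3))² = (147 + 4*(-3))² = (147 - 12)² = 135² = 18225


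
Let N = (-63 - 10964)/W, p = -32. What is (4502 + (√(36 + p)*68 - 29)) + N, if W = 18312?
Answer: 84388981/18312 ≈ 4608.4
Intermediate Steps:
N = -11027/18312 (N = (-63 - 10964)/18312 = -11027*1/18312 = -11027/18312 ≈ -0.60217)
(4502 + (√(36 + p)*68 - 29)) + N = (4502 + (√(36 - 32)*68 - 29)) - 11027/18312 = (4502 + (√4*68 - 29)) - 11027/18312 = (4502 + (2*68 - 29)) - 11027/18312 = (4502 + (136 - 29)) - 11027/18312 = (4502 + 107) - 11027/18312 = 4609 - 11027/18312 = 84388981/18312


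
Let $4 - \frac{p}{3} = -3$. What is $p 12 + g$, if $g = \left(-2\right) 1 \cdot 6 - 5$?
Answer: $235$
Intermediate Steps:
$p = 21$ ($p = 12 - -9 = 12 + 9 = 21$)
$g = -17$ ($g = \left(-2\right) 6 - 5 = -12 - 5 = -17$)
$p 12 + g = 21 \cdot 12 - 17 = 252 - 17 = 235$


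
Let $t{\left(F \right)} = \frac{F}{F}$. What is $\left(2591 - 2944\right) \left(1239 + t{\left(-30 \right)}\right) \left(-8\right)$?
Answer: $3501760$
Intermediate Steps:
$t{\left(F \right)} = 1$
$\left(2591 - 2944\right) \left(1239 + t{\left(-30 \right)}\right) \left(-8\right) = \left(2591 - 2944\right) \left(1239 + 1\right) \left(-8\right) = \left(-353\right) 1240 \left(-8\right) = \left(-437720\right) \left(-8\right) = 3501760$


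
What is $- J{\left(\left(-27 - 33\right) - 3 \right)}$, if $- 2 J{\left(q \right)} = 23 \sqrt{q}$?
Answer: $\frac{69 i \sqrt{7}}{2} \approx 91.278 i$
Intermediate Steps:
$J{\left(q \right)} = - \frac{23 \sqrt{q}}{2}$
$- J{\left(\left(-27 - 33\right) - 3 \right)} = - \frac{\left(-23\right) \sqrt{\left(-27 - 33\right) - 3}}{2} = - \frac{\left(-23\right) \sqrt{-60 - 3}}{2} = - \frac{\left(-23\right) \sqrt{-63}}{2} = - \frac{\left(-23\right) 3 i \sqrt{7}}{2} = - \frac{\left(-69\right) i \sqrt{7}}{2} = \frac{69 i \sqrt{7}}{2}$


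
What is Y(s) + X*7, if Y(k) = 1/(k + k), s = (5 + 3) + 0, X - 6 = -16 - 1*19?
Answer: -3247/16 ≈ -202.94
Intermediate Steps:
X = -29 (X = 6 + (-16 - 1*19) = 6 + (-16 - 19) = 6 - 35 = -29)
s = 8 (s = 8 + 0 = 8)
Y(k) = 1/(2*k)
Y(s) + X*7 = (½)/8 - 29*7 = (½)*(⅛) - 203 = 1/16 - 203 = -3247/16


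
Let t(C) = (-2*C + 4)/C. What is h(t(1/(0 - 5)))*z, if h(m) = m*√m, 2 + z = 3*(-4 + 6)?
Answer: -88*I*√22 ≈ -412.76*I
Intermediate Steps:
z = 4 (z = -2 + 3*(-4 + 6) = -2 + 3*2 = -2 + 6 = 4)
t(C) = (4 - 2*C)/C
h(m) = m^(3/2)
h(t(1/(0 - 5)))*z = (-2 + 4/(1/(0 - 5)))^(3/2)*4 = (-2 + 4/(1/(-5)))^(3/2)*4 = (-2 + 4/(-⅕))^(3/2)*4 = (-2 + 4*(-5))^(3/2)*4 = (-2 - 20)^(3/2)*4 = (-22)^(3/2)*4 = -22*I*√22*4 = -88*I*√22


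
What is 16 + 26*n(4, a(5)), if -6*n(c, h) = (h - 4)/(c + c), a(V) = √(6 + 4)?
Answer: 109/6 - 13*√10/24 ≈ 16.454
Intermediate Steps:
a(V) = √10
n(c, h) = -(-4 + h)/(12*c) (n(c, h) = -(h - 4)/(6*(c + c)) = -(-4 + h)/(6*(2*c)) = -(-4 + h)*1/(2*c)/6 = -(-4 + h)/(12*c))
16 + 26*n(4, a(5)) = 16 + 26*((1/12)*(4 - √10)/4) = 16 + 26*((1/12)*(¼)*(4 - √10)) = 16 + 26*(1/12 - √10/48) = 16 + (13/6 - 13*√10/24) = 109/6 - 13*√10/24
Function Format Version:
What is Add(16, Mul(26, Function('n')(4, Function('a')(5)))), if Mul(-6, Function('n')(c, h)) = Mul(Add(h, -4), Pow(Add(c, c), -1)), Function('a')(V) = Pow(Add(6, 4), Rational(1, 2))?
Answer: Add(Rational(109, 6), Mul(Rational(-13, 24), Pow(10, Rational(1, 2)))) ≈ 16.454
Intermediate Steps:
Function('a')(V) = Pow(10, Rational(1, 2))
Function('n')(c, h) = Mul(Rational(-1, 12), Pow(c, -1), Add(-4, h)) (Function('n')(c, h) = Mul(Rational(-1, 6), Mul(Add(h, -4), Pow(Add(c, c), -1))) = Mul(Rational(-1, 6), Mul(Add(-4, h), Pow(Mul(2, c), -1))) = Mul(Rational(-1, 6), Mul(Add(-4, h), Mul(Rational(1, 2), Pow(c, -1)))) = Mul(Rational(-1, 6), Mul(Rational(1, 2), Pow(c, -1), Add(-4, h))) = Mul(Rational(-1, 12), Pow(c, -1), Add(-4, h)))
Add(16, Mul(26, Function('n')(4, Function('a')(5)))) = Add(16, Mul(26, Mul(Rational(1, 12), Pow(4, -1), Add(4, Mul(-1, Pow(10, Rational(1, 2))))))) = Add(16, Mul(26, Mul(Rational(1, 12), Rational(1, 4), Add(4, Mul(-1, Pow(10, Rational(1, 2))))))) = Add(16, Mul(26, Add(Rational(1, 12), Mul(Rational(-1, 48), Pow(10, Rational(1, 2)))))) = Add(16, Add(Rational(13, 6), Mul(Rational(-13, 24), Pow(10, Rational(1, 2))))) = Add(Rational(109, 6), Mul(Rational(-13, 24), Pow(10, Rational(1, 2))))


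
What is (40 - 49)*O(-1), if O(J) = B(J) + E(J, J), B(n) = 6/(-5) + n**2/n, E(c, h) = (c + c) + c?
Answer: 234/5 ≈ 46.800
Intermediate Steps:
E(c, h) = 3*c (E(c, h) = 2*c + c = 3*c)
B(n) = -6/5 + n (B(n) = 6*(-1/5) + n = -6/5 + n)
O(J) = -6/5 + 4*J (O(J) = (-6/5 + J) + 3*J = -6/5 + 4*J)
(40 - 49)*O(-1) = (40 - 49)*(-6/5 + 4*(-1)) = -9*(-6/5 - 4) = -9*(-26/5) = 234/5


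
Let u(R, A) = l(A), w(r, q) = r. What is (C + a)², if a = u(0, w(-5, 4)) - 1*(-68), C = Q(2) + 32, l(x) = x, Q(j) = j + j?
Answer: 9801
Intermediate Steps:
Q(j) = 2*j
u(R, A) = A
C = 36 (C = 2*2 + 32 = 4 + 32 = 36)
a = 63 (a = -5 - 1*(-68) = -5 + 68 = 63)
(C + a)² = (36 + 63)² = 99² = 9801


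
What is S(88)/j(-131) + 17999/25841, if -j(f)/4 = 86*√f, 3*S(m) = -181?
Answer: 17999/25841 - 181*I*√131/135192 ≈ 0.69653 - 0.015324*I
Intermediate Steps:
S(m) = -181/3 (S(m) = (⅓)*(-181) = -181/3)
j(f) = -344*√f
S(88)/j(-131) + 17999/25841 = -181*I*√131/45064/3 + 17999/25841 = -181*I*√131/135192 + 17999/25841 = 17999/25841 - 181*I*√131/135192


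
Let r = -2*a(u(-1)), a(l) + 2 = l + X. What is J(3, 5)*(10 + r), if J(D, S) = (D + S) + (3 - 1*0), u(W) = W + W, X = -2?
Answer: 242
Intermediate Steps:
u(W) = 2*W
a(l) = -4 + l (a(l) = -2 + (l - 2) = -2 + (-2 + l) = -4 + l)
J(D, S) = 3 + D + S (J(D, S) = (D + S) + (3 + 0) = (D + S) + 3 = 3 + D + S)
r = 12 (r = -2*(-4 + 2*(-1)) = -2*(-4 - 2) = -2*(-6) = 12)
J(3, 5)*(10 + r) = (3 + 3 + 5)*(10 + 12) = 11*22 = 242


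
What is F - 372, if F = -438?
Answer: -810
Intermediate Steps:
F - 372 = -438 - 372 = -810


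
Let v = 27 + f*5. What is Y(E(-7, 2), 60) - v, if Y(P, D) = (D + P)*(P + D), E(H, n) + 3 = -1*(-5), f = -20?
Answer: 3917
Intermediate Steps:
E(H, n) = 2 (E(H, n) = -3 - 1*(-5) = -3 + 5 = 2)
Y(P, D) = (D + P)² (Y(P, D) = (D + P)*(D + P) = (D + P)²)
v = -73 (v = 27 - 20*5 = 27 - 100 = -73)
Y(E(-7, 2), 60) - v = (60 + 2)² - 1*(-73) = 62² + 73 = 3844 + 73 = 3917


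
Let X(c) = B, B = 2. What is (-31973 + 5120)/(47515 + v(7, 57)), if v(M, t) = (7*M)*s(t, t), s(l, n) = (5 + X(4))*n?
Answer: -26853/67066 ≈ -0.40040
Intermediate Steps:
X(c) = 2
s(l, n) = 7*n (s(l, n) = (5 + 2)*n = 7*n)
v(M, t) = 49*M*t (v(M, t) = (7*M)*(7*t) = 49*M*t)
(-31973 + 5120)/(47515 + v(7, 57)) = (-31973 + 5120)/(47515 + 49*7*57) = -26853/(47515 + 19551) = -26853/67066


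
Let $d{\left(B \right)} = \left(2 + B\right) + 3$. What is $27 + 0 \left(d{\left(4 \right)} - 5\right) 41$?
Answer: $27$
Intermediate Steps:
$d{\left(B \right)} = 5 + B$
$27 + 0 \left(d{\left(4 \right)} - 5\right) 41 = 27 + 0 \left(\left(5 + 4\right) - 5\right) 41 = 27 + 0 \left(9 - 5\right) 41 = 27 + 0 \cdot 4 \cdot 41 = 27 + 0 \cdot 41 = 27 + 0 = 27$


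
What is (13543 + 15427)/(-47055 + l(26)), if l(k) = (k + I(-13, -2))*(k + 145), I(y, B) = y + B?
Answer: -14485/22587 ≈ -0.64130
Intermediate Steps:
I(y, B) = B + y
l(k) = (-15 + k)*(145 + k) (l(k) = (k + (-2 - 13))*(k + 145) = (k - 15)*(145 + k) = (-15 + k)*(145 + k))
(13543 + 15427)/(-47055 + l(26)) = (13543 + 15427)/(-47055 + (-2175 + 26² + 130*26)) = 28970/(-47055 + (-2175 + 676 + 3380)) = 28970/(-47055 + 1881) = 28970/(-45174) = 28970*(-1/45174) = -14485/22587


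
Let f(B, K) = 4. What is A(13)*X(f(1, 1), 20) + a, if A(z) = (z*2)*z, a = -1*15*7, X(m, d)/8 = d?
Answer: 53975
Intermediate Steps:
X(m, d) = 8*d
a = -105 (a = -15*7 = -105)
A(z) = 2*z² (A(z) = (2*z)*z = 2*z²)
A(13)*X(f(1, 1), 20) + a = (2*13²)*(8*20) - 105 = (2*169)*160 - 105 = 338*160 - 105 = 54080 - 105 = 53975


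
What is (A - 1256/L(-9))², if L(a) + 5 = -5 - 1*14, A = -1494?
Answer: 18705625/9 ≈ 2.0784e+6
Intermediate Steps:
L(a) = -24 (L(a) = -5 + (-5 - 1*14) = -5 + (-5 - 14) = -5 - 19 = -24)
(A - 1256/L(-9))² = (-1494 - 1256/(-24))² = (-1494 - 1256*(-1/24))² = (-1494 + 157/3)² = (-4325/3)² = 18705625/9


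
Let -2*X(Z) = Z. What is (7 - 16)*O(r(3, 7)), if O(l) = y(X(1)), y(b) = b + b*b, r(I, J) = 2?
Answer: 9/4 ≈ 2.2500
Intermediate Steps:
X(Z) = -Z/2
y(b) = b + b²
O(l) = -¼ (O(l) = (-½*1)*(1 - ½*1) = -(1 - ½)/2 = -½*½ = -¼)
(7 - 16)*O(r(3, 7)) = (7 - 16)*(-¼) = -9*(-¼) = 9/4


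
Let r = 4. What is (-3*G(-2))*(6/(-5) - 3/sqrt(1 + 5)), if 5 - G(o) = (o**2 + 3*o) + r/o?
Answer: 162/5 + 27*sqrt(6)/2 ≈ 65.468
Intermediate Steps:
G(o) = 5 - o**2 - 4/o - 3*o (G(o) = 5 - ((o**2 + 3*o) + 4/o) = 5 - (o**2 + 3*o + 4/o) = 5 + (-o**2 - 4/o - 3*o) = 5 - o**2 - 4/o - 3*o)
(-3*G(-2))*(6/(-5) - 3/sqrt(1 + 5)) = (-3*(5 - 1*(-2)**2 - 4/(-2) - 3*(-2)))*(6/(-5) - 3/sqrt(1 + 5)) = (-3*(5 - 1*4 - 4*(-1/2) + 6))*(6*(-1/5) - 3*sqrt(6)/6) = (-3*(5 - 4 + 2 + 6))*(-6/5 - sqrt(6)/2) = (-3*9)*(-6/5 - sqrt(6)/2) = -27*(-6/5 - sqrt(6)/2) = 162/5 + 27*sqrt(6)/2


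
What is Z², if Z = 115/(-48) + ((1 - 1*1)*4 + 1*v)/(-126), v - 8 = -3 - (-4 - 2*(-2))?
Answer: 6027025/1016064 ≈ 5.9317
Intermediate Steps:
v = 5 (v = 8 + (-3 - (-4 - 2*(-2))) = 8 + (-3 - (-4 + 4)) = 8 + (-3 - 1*0) = 8 + (-3 + 0) = 8 - 3 = 5)
Z = -2455/1008 (Z = 115/(-48) + ((1 - 1*1)*4 + 1*5)/(-126) = 115*(-1/48) + ((1 - 1)*4 + 5)*(-1/126) = -115/48 + (0*4 + 5)*(-1/126) = -115/48 + (0 + 5)*(-1/126) = -115/48 + 5*(-1/126) = -115/48 - 5/126 = -2455/1008 ≈ -2.4355)
Z² = (-2455/1008)² = 6027025/1016064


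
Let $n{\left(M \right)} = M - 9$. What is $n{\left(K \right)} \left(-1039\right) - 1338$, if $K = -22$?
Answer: $30871$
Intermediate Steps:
$n{\left(M \right)} = -9 + M$
$n{\left(K \right)} \left(-1039\right) - 1338 = \left(-9 - 22\right) \left(-1039\right) - 1338 = \left(-31\right) \left(-1039\right) - 1338 = 32209 - 1338 = 30871$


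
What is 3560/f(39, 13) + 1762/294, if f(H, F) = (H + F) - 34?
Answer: 89863/441 ≈ 203.77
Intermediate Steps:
f(H, F) = -34 + F + H (f(H, F) = (F + H) - 34 = -34 + F + H)
3560/f(39, 13) + 1762/294 = 3560/(-34 + 13 + 39) + 1762/294 = 3560/18 + 1762*(1/294) = 3560*(1/18) + 881/147 = 1780/9 + 881/147 = 89863/441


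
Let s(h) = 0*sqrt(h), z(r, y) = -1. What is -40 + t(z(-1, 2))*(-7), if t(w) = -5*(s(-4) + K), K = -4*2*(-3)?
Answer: 800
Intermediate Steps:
K = 24 (K = -8*(-3) = 24)
s(h) = 0
t(w) = -120 (t(w) = -5*(0 + 24) = -5*24 = -120)
-40 + t(z(-1, 2))*(-7) = -40 - 120*(-7) = -40 + 840 = 800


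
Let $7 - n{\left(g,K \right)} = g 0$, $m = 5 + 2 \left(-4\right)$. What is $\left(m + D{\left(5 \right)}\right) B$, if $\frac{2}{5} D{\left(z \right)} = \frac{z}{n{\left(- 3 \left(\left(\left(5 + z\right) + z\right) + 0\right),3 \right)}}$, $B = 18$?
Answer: $- \frac{153}{7} \approx -21.857$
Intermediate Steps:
$m = -3$ ($m = 5 - 8 = -3$)
$n{\left(g,K \right)} = 7$ ($n{\left(g,K \right)} = 7 - g 0 = 7 - 0 = 7 + 0 = 7$)
$D{\left(z \right)} = \frac{5 z}{14}$ ($D{\left(z \right)} = \frac{5 \frac{z}{7}}{2} = \frac{5 z}{14}$)
$\left(m + D{\left(5 \right)}\right) B = \left(-3 + \frac{5}{14} \cdot 5\right) 18 = \left(-3 + \frac{25}{14}\right) 18 = \left(- \frac{17}{14}\right) 18 = - \frac{153}{7}$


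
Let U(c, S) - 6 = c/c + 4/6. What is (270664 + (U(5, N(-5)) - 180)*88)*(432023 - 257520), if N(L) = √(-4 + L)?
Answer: 133755851488/3 ≈ 4.4585e+10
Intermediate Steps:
U(c, S) = 23/3 (U(c, S) = 6 + (c/c + 4/6) = 6 + (1 + 4*(⅙)) = 6 + (1 + ⅔) = 6 + 5/3 = 23/3)
(270664 + (U(5, N(-5)) - 180)*88)*(432023 - 257520) = (270664 + (23/3 - 180)*88)*(432023 - 257520) = (270664 - 517/3*88)*174503 = (270664 - 45496/3)*174503 = (766496/3)*174503 = 133755851488/3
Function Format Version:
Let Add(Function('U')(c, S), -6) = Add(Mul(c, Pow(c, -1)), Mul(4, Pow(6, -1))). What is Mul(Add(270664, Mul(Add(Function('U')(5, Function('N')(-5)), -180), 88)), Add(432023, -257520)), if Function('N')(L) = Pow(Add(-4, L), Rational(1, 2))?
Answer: Rational(133755851488, 3) ≈ 4.4585e+10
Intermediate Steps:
Function('U')(c, S) = Rational(23, 3) (Function('U')(c, S) = Add(6, Add(Mul(c, Pow(c, -1)), Mul(4, Pow(6, -1)))) = Add(6, Add(1, Mul(4, Rational(1, 6)))) = Add(6, Add(1, Rational(2, 3))) = Add(6, Rational(5, 3)) = Rational(23, 3))
Mul(Add(270664, Mul(Add(Function('U')(5, Function('N')(-5)), -180), 88)), Add(432023, -257520)) = Mul(Add(270664, Mul(Add(Rational(23, 3), -180), 88)), Add(432023, -257520)) = Mul(Add(270664, Mul(Rational(-517, 3), 88)), 174503) = Mul(Add(270664, Rational(-45496, 3)), 174503) = Mul(Rational(766496, 3), 174503) = Rational(133755851488, 3)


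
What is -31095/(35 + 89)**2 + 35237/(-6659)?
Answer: -748865717/102388784 ≈ -7.3139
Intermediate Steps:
-31095/(35 + 89)**2 + 35237/(-6659) = -31095/(124**2) + 35237*(-1/6659) = -31095/15376 - 35237/6659 = -748865717/102388784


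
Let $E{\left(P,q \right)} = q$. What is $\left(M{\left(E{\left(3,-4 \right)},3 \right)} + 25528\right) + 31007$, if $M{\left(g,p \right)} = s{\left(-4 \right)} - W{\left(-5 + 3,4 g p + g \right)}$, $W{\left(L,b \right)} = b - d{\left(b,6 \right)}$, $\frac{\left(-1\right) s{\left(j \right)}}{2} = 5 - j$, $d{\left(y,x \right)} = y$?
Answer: $56517$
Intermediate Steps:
$s{\left(j \right)} = -10 + 2 j$ ($s{\left(j \right)} = - 2 \left(5 - j\right) = -10 + 2 j$)
$W{\left(L,b \right)} = 0$ ($W{\left(L,b \right)} = b - b = 0$)
$M{\left(g,p \right)} = -18$ ($M{\left(g,p \right)} = \left(-10 + 2 \left(-4\right)\right) - 0 = \left(-10 - 8\right) + 0 = -18 + 0 = -18$)
$\left(M{\left(E{\left(3,-4 \right)},3 \right)} + 25528\right) + 31007 = \left(-18 + 25528\right) + 31007 = 25510 + 31007 = 56517$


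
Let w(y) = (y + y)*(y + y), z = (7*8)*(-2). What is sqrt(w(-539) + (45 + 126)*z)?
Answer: 2*sqrt(285733) ≈ 1069.1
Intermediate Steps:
z = -112 (z = 56*(-2) = -112)
w(y) = 4*y**2 (w(y) = (2*y)*(2*y) = 4*y**2)
sqrt(w(-539) + (45 + 126)*z) = sqrt(4*(-539)**2 + (45 + 126)*(-112)) = sqrt(4*290521 + 171*(-112)) = sqrt(1162084 - 19152) = sqrt(1142932) = 2*sqrt(285733)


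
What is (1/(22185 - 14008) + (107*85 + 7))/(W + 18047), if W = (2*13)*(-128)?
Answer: 74427055/120357263 ≈ 0.61838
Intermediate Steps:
W = -3328 (W = 26*(-128) = -3328)
(1/(22185 - 14008) + (107*85 + 7))/(W + 18047) = (1/(22185 - 14008) + (107*85 + 7))/(-3328 + 18047) = (1/8177 + (9095 + 7))/14719 = (1/8177 + 9102)*(1/14719) = (74427055/8177)*(1/14719) = 74427055/120357263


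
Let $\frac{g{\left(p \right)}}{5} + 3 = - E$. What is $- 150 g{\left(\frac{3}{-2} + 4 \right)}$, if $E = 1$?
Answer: $3000$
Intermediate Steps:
$g{\left(p \right)} = -20$ ($g{\left(p \right)} = -15 + 5 \left(\left(-1\right) 1\right) = -15 + 5 \left(-1\right) = -15 - 5 = -20$)
$- 150 g{\left(\frac{3}{-2} + 4 \right)} = \left(-150\right) \left(-20\right) = 3000$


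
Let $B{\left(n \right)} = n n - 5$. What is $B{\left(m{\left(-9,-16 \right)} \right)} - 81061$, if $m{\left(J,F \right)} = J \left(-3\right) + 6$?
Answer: $-79977$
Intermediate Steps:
$m{\left(J,F \right)} = 6 - 3 J$ ($m{\left(J,F \right)} = - 3 J + 6 = 6 - 3 J$)
$B{\left(n \right)} = -5 + n^{2}$ ($B{\left(n \right)} = n^{2} - 5 = -5 + n^{2}$)
$B{\left(m{\left(-9,-16 \right)} \right)} - 81061 = \left(-5 + \left(6 - -27\right)^{2}\right) - 81061 = \left(-5 + \left(6 + 27\right)^{2}\right) - 81061 = \left(-5 + 33^{2}\right) - 81061 = \left(-5 + 1089\right) - 81061 = 1084 - 81061 = -79977$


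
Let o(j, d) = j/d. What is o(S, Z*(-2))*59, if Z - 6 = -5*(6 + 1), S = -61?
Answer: -3599/58 ≈ -62.052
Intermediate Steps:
Z = -29 (Z = 6 - 5*(6 + 1) = 6 - 5*7 = 6 - 35 = -29)
o(S, Z*(-2))*59 = -61/((-29*(-2)))*59 = -61/58*59 = -3599/58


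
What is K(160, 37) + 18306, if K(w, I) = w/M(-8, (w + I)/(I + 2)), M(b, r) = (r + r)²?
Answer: 710498394/38809 ≈ 18308.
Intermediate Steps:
M(b, r) = 4*r² (M(b, r) = (2*r)² = 4*r²)
K(w, I) = w*(2 + I)²/(4*(I + w)²) (K(w, I) = w/((4*((w + I)/(I + 2))²)) = w/((4*((I + w)/(2 + I))²)) = w/((4*((I + w)²/(2 + I)²))) = w/((4*(I + w)²/(2 + I)²)) = w*((2 + I)²/(4*(I + w)²)) = w*(2 + I)²/(4*(I + w)²))
K(160, 37) + 18306 = (¼)*160*(2 + 37)²/(37 + 160)² + 18306 = (¼)*160*39²/197² + 18306 = (¼)*160*1521*(1/38809) + 18306 = 60840/38809 + 18306 = 710498394/38809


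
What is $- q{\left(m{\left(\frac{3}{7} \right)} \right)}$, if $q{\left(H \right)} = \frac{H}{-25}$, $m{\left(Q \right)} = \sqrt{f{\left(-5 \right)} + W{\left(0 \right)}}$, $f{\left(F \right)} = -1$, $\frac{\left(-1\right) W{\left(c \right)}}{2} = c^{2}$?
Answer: $\frac{i}{25} \approx 0.04 i$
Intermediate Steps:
$W{\left(c \right)} = - 2 c^{2}$
$m{\left(Q \right)} = i$ ($m{\left(Q \right)} = \sqrt{-1 - 2 \cdot 0^{2}} = \sqrt{-1 - 0} = \sqrt{-1 + 0} = \sqrt{-1} = i$)
$q{\left(H \right)} = - \frac{H}{25}$ ($q{\left(H \right)} = H \left(- \frac{1}{25}\right) = - \frac{H}{25}$)
$- q{\left(m{\left(\frac{3}{7} \right)} \right)} = - \frac{\left(-1\right) i}{25} = \frac{i}{25}$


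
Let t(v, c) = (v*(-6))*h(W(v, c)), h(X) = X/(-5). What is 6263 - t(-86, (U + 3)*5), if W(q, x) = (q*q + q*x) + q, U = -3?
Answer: 760655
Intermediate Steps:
W(q, x) = q + q² + q*x (W(q, x) = (q² + q*x) + q = q + q² + q*x)
h(X) = -X/5 (h(X) = X*(-⅕) = -X/5)
t(v, c) = 6*v²*(1 + c + v)/5 (t(v, c) = (v*(-6))*(-v*(1 + v + c)/5) = (-6*v)*(-v*(1 + c + v)/5) = 6*v²*(1 + c + v)/5)
6263 - t(-86, (U + 3)*5) = 6263 - 6*(-86)²*(1 + (-3 + 3)*5 - 86)/5 = 6263 - 6*7396*(1 + 0*5 - 86)/5 = 6263 - 6*7396*(1 + 0 - 86)/5 = 6263 - 6*7396*(-85)/5 = 6263 - 1*(-754392) = 6263 + 754392 = 760655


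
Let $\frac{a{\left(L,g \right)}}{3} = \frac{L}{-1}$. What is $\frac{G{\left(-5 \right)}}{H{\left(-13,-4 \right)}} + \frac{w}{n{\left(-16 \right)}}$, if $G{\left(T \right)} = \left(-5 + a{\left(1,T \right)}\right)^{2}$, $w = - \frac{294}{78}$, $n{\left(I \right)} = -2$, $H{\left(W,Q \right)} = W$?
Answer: $- \frac{79}{26} \approx -3.0385$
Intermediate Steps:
$a{\left(L,g \right)} = - 3 L$ ($a{\left(L,g \right)} = 3 \frac{L}{-1} = 3 L \left(-1\right) = 3 \left(- L\right) = - 3 L$)
$w = - \frac{49}{13}$ ($w = \left(-294\right) \frac{1}{78} = - \frac{49}{13} \approx -3.7692$)
$G{\left(T \right)} = 64$ ($G{\left(T \right)} = \left(-5 - 3\right)^{2} = \left(-8\right)^{2} = 64$)
$\frac{G{\left(-5 \right)}}{H{\left(-13,-4 \right)}} + \frac{w}{n{\left(-16 \right)}} = \frac{64}{-13} - \frac{49}{13 \left(-2\right)} = 64 \left(- \frac{1}{13}\right) - - \frac{49}{26} = - \frac{64}{13} + \frac{49}{26} = - \frac{79}{26}$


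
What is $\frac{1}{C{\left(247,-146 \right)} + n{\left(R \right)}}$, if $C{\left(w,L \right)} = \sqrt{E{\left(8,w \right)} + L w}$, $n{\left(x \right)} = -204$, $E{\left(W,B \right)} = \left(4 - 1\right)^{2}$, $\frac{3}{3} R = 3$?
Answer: $- \frac{204}{77669} - \frac{i \sqrt{36053}}{77669} \approx -0.0026265 - 0.0024447 i$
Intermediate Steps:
$R = 3$
$E{\left(W,B \right)} = 9$ ($E{\left(W,B \right)} = 3^{2} = 9$)
$C{\left(w,L \right)} = \sqrt{9 + L w}$
$\frac{1}{C{\left(247,-146 \right)} + n{\left(R \right)}} = \frac{1}{\sqrt{9 - 36062} - 204} = \frac{1}{\sqrt{-36053} - 204} = \frac{1}{i \sqrt{36053} - 204} = \frac{1}{-204 + i \sqrt{36053}}$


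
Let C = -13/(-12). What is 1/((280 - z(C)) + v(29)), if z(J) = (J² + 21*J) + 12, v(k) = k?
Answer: 144/39323 ≈ 0.0036620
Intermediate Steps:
C = 13/12 (C = -13*(-1/12) = 13/12 ≈ 1.0833)
z(J) = 12 + J² + 21*J
1/((280 - z(C)) + v(29)) = 1/((280 - (12 + (13/12)² + 21*(13/12))) + 29) = 1/((280 - (12 + 169/144 + 91/4)) + 29) = 1/((280 - 1*5173/144) + 29) = 1/((280 - 5173/144) + 29) = 1/(35147/144 + 29) = 1/(39323/144) = 144/39323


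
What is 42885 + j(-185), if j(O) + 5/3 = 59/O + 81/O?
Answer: 4759966/111 ≈ 42883.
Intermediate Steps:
j(O) = -5/3 + 140/O (j(O) = -5/3 + (59/O + 81/O) = -5/3 + 140/O)
42885 + j(-185) = 42885 + (-5/3 + 140/(-185)) = 42885 + (-5/3 + 140*(-1/185)) = 42885 + (-5/3 - 28/37) = 42885 - 269/111 = 4759966/111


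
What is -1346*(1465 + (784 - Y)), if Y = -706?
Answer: -3977430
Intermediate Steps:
-1346*(1465 + (784 - Y)) = -1346*(1465 + (784 - 1*(-706))) = -1346*(1465 + (784 + 706)) = -1346*(1465 + 1490) = -1346*2955 = -3977430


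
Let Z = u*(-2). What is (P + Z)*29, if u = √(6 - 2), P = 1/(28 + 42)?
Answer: -8091/70 ≈ -115.59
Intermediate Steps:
P = 1/70 ≈ 0.014286
u = 2 (u = √4 = 2)
Z = -4 (Z = 2*(-2) = -4)
(P + Z)*29 = (1/70 - 4)*29 = -279/70*29 = -8091/70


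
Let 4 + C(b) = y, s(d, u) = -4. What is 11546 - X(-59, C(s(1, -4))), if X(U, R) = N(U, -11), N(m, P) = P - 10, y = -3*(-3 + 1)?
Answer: 11567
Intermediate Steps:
y = 6 (y = -3*(-2) = 6)
N(m, P) = -10 + P
C(b) = 2 (C(b) = -4 + 6 = 2)
X(U, R) = -21 (X(U, R) = -10 - 11 = -21)
11546 - X(-59, C(s(1, -4))) = 11546 - 1*(-21) = 11546 + 21 = 11567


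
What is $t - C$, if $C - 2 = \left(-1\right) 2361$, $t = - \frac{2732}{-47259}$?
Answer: $\frac{111486713}{47259} \approx 2359.1$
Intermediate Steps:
$t = \frac{2732}{47259}$ ($t = \left(-2732\right) \left(- \frac{1}{47259}\right) = \frac{2732}{47259} \approx 0.057809$)
$C = -2359$ ($C = 2 - 2361 = -2359$)
$t - C = \frac{2732}{47259} - -2359 = \frac{2732}{47259} + 2359 = \frac{111486713}{47259}$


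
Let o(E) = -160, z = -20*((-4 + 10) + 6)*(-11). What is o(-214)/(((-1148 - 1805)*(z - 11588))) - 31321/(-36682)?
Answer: 206900705101/242316193202 ≈ 0.85385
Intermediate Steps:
z = 2640 (z = -20*(6 + 6)*(-11) = -20*12*(-11) = -240*(-11) = 2640)
o(-214)/(((-1148 - 1805)*(z - 11588))) - 31321/(-36682) = -160*1/((-1148 - 1805)*(2640 - 11588)) - 31321/(-36682) = -160/((-2953*(-8948))) - 31321*(-1/36682) = -160/26423444 + 31321/36682 = -160*1/26423444 + 31321/36682 = -40/6605861 + 31321/36682 = 206900705101/242316193202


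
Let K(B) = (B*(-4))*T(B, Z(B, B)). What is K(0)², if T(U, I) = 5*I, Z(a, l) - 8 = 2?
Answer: 0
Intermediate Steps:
Z(a, l) = 10 (Z(a, l) = 8 + 2 = 10)
K(B) = -200*B (K(B) = (B*(-4))*(5*10) = -4*B*50 = -200*B)
K(0)² = (-200*0)² = 0² = 0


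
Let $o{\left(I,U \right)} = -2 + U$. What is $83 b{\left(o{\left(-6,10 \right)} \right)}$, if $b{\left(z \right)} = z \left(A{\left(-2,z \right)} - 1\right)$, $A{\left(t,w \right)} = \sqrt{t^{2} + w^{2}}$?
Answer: $-664 + 1328 \sqrt{17} \approx 4811.5$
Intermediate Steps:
$b{\left(z \right)} = z \left(-1 + \sqrt{4 + z^{2}}\right)$ ($b{\left(z \right)} = z \left(\sqrt{\left(-2\right)^{2} + z^{2}} - 1\right) = z \left(\sqrt{4 + z^{2}} - 1\right) = z \left(-1 + \sqrt{4 + z^{2}}\right)$)
$83 b{\left(o{\left(-6,10 \right)} \right)} = 83 \left(-2 + 10\right) \left(-1 + \sqrt{4 + \left(-2 + 10\right)^{2}}\right) = 83 \cdot 8 \left(-1 + \sqrt{4 + 8^{2}}\right) = 83 \cdot 8 \left(-1 + \sqrt{4 + 64}\right) = 83 \cdot 8 \left(-1 + \sqrt{68}\right) = 83 \cdot 8 \left(-1 + 2 \sqrt{17}\right) = 83 \left(-8 + 16 \sqrt{17}\right) = -664 + 1328 \sqrt{17}$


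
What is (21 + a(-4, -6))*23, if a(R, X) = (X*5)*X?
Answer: 4623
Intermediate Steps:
a(R, X) = 5*X² (a(R, X) = (5*X)*X = 5*X²)
(21 + a(-4, -6))*23 = (21 + 5*(-6)²)*23 = (21 + 5*36)*23 = (21 + 180)*23 = 201*23 = 4623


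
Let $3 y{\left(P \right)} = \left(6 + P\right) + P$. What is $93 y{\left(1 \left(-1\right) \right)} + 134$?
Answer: $258$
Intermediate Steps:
$y{\left(P \right)} = 2 + \frac{2 P}{3}$ ($y{\left(P \right)} = \frac{\left(6 + P\right) + P}{3} = \frac{6 + 2 P}{3} = 2 + \frac{2 P}{3}$)
$93 y{\left(1 \left(-1\right) \right)} + 134 = 93 \left(2 + \frac{2 \cdot 1 \left(-1\right)}{3}\right) + 134 = 93 \left(2 + \frac{2}{3} \left(-1\right)\right) + 134 = 93 \left(2 - \frac{2}{3}\right) + 134 = 93 \cdot \frac{4}{3} + 134 = 124 + 134 = 258$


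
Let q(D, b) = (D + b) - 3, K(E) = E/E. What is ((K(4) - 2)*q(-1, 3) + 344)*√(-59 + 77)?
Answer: 1035*√2 ≈ 1463.7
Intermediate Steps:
K(E) = 1
q(D, b) = -3 + D + b
((K(4) - 2)*q(-1, 3) + 344)*√(-59 + 77) = ((1 - 2)*(-3 - 1 + 3) + 344)*√(-59 + 77) = (-1*(-1) + 344)*√18 = (1 + 344)*(3*√2) = 345*(3*√2) = 1035*√2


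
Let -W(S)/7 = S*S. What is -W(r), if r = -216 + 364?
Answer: 153328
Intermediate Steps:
r = 148
W(S) = -7*S² (W(S) = -7*S*S = -7*S²)
-W(r) = -(-7)*148² = -(-7)*21904 = -1*(-153328) = 153328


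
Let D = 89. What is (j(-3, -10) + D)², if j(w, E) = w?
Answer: 7396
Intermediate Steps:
(j(-3, -10) + D)² = (-3 + 89)² = 86² = 7396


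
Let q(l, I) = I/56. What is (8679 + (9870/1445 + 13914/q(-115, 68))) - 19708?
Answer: 126125/289 ≈ 436.42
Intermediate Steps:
q(l, I) = I/56 (q(l, I) = I*(1/56) = I/56)
(8679 + (9870/1445 + 13914/q(-115, 68))) - 19708 = (8679 + (9870/1445 + 13914/(((1/56)*68)))) - 19708 = (8679 + (9870*(1/1445) + 13914/(17/14))) - 19708 = (8679 + (1974/289 + 13914*(14/17))) - 19708 = (8679 + (1974/289 + 194796/17)) - 19708 = (8679 + 3313506/289) - 19708 = 5821737/289 - 19708 = 126125/289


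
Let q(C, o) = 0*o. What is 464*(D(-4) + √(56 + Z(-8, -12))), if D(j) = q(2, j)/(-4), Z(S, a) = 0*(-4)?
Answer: 928*√14 ≈ 3472.3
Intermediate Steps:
q(C, o) = 0
Z(S, a) = 0
D(j) = 0 (D(j) = 0/(-4) = 0*(-¼) = 0)
464*(D(-4) + √(56 + Z(-8, -12))) = 464*(0 + √(56 + 0)) = 464*(0 + √56) = 464*(0 + 2*√14) = 464*(2*√14) = 928*√14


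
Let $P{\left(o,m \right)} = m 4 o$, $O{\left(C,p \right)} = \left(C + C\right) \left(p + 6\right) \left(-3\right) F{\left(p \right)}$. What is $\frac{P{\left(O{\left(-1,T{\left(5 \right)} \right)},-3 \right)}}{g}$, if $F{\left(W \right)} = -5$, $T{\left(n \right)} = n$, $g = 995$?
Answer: $\frac{792}{199} \approx 3.9799$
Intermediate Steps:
$O{\left(C,p \right)} = 30 C \left(6 + p\right)$ ($O{\left(C,p \right)} = \left(C + C\right) \left(p + 6\right) \left(-3\right) \left(-5\right) = 2 C \left(6 + p\right) \left(-3\right) \left(-5\right) = - 6 C \left(6 + p\right) \left(-5\right) = 30 C \left(6 + p\right)$)
$P{\left(o,m \right)} = 4 m o$
$\frac{P{\left(O{\left(-1,T{\left(5 \right)} \right)},-3 \right)}}{g} = \frac{4 \left(-3\right) 30 \left(-1\right) \left(6 + 5\right)}{995} = 4 \left(-3\right) 30 \left(-1\right) 11 \cdot \frac{1}{995} = 4 \left(-3\right) \left(-330\right) \frac{1}{995} = 3960 \cdot \frac{1}{995} = \frac{792}{199}$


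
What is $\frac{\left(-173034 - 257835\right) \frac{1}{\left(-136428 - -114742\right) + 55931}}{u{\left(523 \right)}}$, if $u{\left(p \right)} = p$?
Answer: $- \frac{143623}{5970045} \approx -0.024057$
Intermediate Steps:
$\frac{\left(-173034 - 257835\right) \frac{1}{\left(-136428 - -114742\right) + 55931}}{u{\left(523 \right)}} = \frac{\left(-173034 - 257835\right) \frac{1}{\left(-136428 - -114742\right) + 55931}}{523} = - \frac{430869}{\left(-136428 + 114742\right) + 55931} \cdot \frac{1}{523} = - \frac{430869}{-21686 + 55931} \cdot \frac{1}{523} = - \frac{430869}{34245} \cdot \frac{1}{523} = \left(-430869\right) \frac{1}{34245} \cdot \frac{1}{523} = \left(- \frac{143623}{11415}\right) \frac{1}{523} = - \frac{143623}{5970045}$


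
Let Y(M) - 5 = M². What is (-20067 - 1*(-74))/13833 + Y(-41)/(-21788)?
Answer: -229464961/150696702 ≈ -1.5227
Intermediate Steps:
Y(M) = 5 + M²
(-20067 - 1*(-74))/13833 + Y(-41)/(-21788) = (-20067 - 1*(-74))/13833 + (5 + (-41)²)/(-21788) = (-20067 + 74)*(1/13833) + (5 + 1681)*(-1/21788) = -19993*1/13833 + 1686*(-1/21788) = -19993/13833 - 843/10894 = -229464961/150696702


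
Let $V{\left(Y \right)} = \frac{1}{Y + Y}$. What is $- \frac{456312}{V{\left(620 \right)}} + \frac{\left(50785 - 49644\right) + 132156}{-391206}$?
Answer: $- \frac{221354870550577}{391206} \approx -5.6583 \cdot 10^{8}$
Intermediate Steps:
$V{\left(Y \right)} = \frac{1}{2 Y}$
$- \frac{456312}{V{\left(620 \right)}} + \frac{\left(50785 - 49644\right) + 132156}{-391206} = - \frac{456312}{\frac{1}{2} \cdot \frac{1}{620}} + \frac{\left(50785 - 49644\right) + 132156}{-391206} = - \frac{456312}{\frac{1}{2} \cdot \frac{1}{620}} + \left(1141 + 132156\right) \left(- \frac{1}{391206}\right) = - 456312 \frac{1}{\frac{1}{1240}} + 133297 \left(- \frac{1}{391206}\right) = \left(-456312\right) 1240 - \frac{133297}{391206} = -565826880 - \frac{133297}{391206} = - \frac{221354870550577}{391206}$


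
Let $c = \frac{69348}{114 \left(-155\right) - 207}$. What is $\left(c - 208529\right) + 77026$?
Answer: $- \frac{783649493}{5959} \approx -1.3151 \cdot 10^{5}$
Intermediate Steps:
$c = - \frac{23116}{5959}$ ($c = \frac{69348}{-17670 - 207} = \frac{69348}{-17877} = 69348 \left(- \frac{1}{17877}\right) = - \frac{23116}{5959} \approx -3.8792$)
$\left(c - 208529\right) + 77026 = \left(- \frac{23116}{5959} - 208529\right) + 77026 = - \frac{1242647427}{5959} + 77026 = - \frac{783649493}{5959}$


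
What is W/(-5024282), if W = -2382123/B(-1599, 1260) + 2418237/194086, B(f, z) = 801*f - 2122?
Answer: -3564743754855/1251031171310412092 ≈ -2.8494e-6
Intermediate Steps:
B(f, z) = -2122 + 801*f
W = 3564743754855/248997005206 (W = -2382123/(-2122 + 801*(-1599)) + 2418237/194086 = -2382123/(-2122 - 1280799) + 2418237*(1/194086) = -2382123/(-1282921) + 2418237/194086 = -2382123*(-1/1282921) + 2418237/194086 = 2382123/1282921 + 2418237/194086 = 3564743754855/248997005206 ≈ 14.316)
W/(-5024282) = (3564743754855/248997005206)/(-5024282) = (3564743754855/248997005206)*(-1/5024282) = -3564743754855/1251031171310412092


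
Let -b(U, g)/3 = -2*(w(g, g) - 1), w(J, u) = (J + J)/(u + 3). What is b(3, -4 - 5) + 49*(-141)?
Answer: -6897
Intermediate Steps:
w(J, u) = 2*J/(3 + u) (w(J, u) = (2*J)/(3 + u) = 2*J/(3 + u))
b(U, g) = -6 + 12*g/(3 + g) (b(U, g) = -(-6)*(2*g/(3 + g) - 1) = -(-6)*(-1 + 2*g/(3 + g)) = -3*(2 - 4*g/(3 + g)) = -6 + 12*g/(3 + g))
b(3, -4 - 5) + 49*(-141) = 6*(-3 + (-4 - 5))/(3 + (-4 - 5)) + 49*(-141) = 6*(-3 - 9)/(3 - 9) - 6909 = 6*(-12)/(-6) - 6909 = 6*(-1/6)*(-12) - 6909 = 12 - 6909 = -6897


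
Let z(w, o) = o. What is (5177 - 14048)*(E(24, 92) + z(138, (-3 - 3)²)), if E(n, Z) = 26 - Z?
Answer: 266130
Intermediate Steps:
(5177 - 14048)*(E(24, 92) + z(138, (-3 - 3)²)) = (5177 - 14048)*((26 - 1*92) + (-3 - 3)²) = -8871*((26 - 92) + (-6)²) = -8871*(-66 + 36) = -8871*(-30) = 266130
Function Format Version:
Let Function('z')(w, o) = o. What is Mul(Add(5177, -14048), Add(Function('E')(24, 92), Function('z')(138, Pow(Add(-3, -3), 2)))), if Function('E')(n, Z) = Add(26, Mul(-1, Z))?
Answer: 266130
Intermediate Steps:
Mul(Add(5177, -14048), Add(Function('E')(24, 92), Function('z')(138, Pow(Add(-3, -3), 2)))) = Mul(Add(5177, -14048), Add(Add(26, Mul(-1, 92)), Pow(Add(-3, -3), 2))) = Mul(-8871, Add(Add(26, -92), Pow(-6, 2))) = Mul(-8871, Add(-66, 36)) = Mul(-8871, -30) = 266130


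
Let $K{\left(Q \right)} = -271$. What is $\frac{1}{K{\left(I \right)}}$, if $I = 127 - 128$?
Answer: $- \frac{1}{271} \approx -0.00369$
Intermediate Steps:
$I = -1$ ($I = 127 - 128 = -1$)
$\frac{1}{K{\left(I \right)}} = \frac{1}{-271} = - \frac{1}{271}$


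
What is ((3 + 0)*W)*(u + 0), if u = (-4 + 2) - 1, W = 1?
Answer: -9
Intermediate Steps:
u = -3 (u = -2 - 1 = -3)
((3 + 0)*W)*(u + 0) = ((3 + 0)*1)*(-3 + 0) = (3*1)*(-3) = 3*(-3) = -9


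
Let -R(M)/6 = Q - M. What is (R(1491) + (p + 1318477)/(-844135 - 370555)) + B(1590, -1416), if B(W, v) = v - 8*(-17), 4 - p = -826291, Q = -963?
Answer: 8164073794/607345 ≈ 13442.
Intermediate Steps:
p = 826295 (p = 4 - 1*(-826291) = 4 + 826291 = 826295)
B(W, v) = 136 + v (B(W, v) = v + 136 = 136 + v)
R(M) = 5778 + 6*M (R(M) = -6*(-963 - M) = 5778 + 6*M)
(R(1491) + (p + 1318477)/(-844135 - 370555)) + B(1590, -1416) = ((5778 + 6*1491) + (826295 + 1318477)/(-844135 - 370555)) + (136 - 1416) = ((5778 + 8946) + 2144772/(-1214690)) - 1280 = (14724 + 2144772*(-1/1214690)) - 1280 = (14724 - 1072386/607345) - 1280 = 8941475394/607345 - 1280 = 8164073794/607345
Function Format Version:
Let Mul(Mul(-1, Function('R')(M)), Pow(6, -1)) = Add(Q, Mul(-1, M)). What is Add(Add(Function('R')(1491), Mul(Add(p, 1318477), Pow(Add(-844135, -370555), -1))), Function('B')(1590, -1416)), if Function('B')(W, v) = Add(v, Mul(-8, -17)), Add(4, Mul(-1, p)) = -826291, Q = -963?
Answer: Rational(8164073794, 607345) ≈ 13442.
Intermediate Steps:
p = 826295 (p = Add(4, Mul(-1, -826291)) = Add(4, 826291) = 826295)
Function('B')(W, v) = Add(136, v) (Function('B')(W, v) = Add(v, 136) = Add(136, v))
Function('R')(M) = Add(5778, Mul(6, M)) (Function('R')(M) = Mul(-6, Add(-963, Mul(-1, M))) = Add(5778, Mul(6, M)))
Add(Add(Function('R')(1491), Mul(Add(p, 1318477), Pow(Add(-844135, -370555), -1))), Function('B')(1590, -1416)) = Add(Add(Add(5778, Mul(6, 1491)), Mul(Add(826295, 1318477), Pow(Add(-844135, -370555), -1))), Add(136, -1416)) = Add(Add(Add(5778, 8946), Mul(2144772, Pow(-1214690, -1))), -1280) = Add(Add(14724, Mul(2144772, Rational(-1, 1214690))), -1280) = Add(Add(14724, Rational(-1072386, 607345)), -1280) = Add(Rational(8941475394, 607345), -1280) = Rational(8164073794, 607345)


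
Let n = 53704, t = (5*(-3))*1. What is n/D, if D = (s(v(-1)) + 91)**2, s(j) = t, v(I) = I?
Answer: 6713/722 ≈ 9.2978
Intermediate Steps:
t = -15 (t = -15*1 = -15)
s(j) = -15
D = 5776 (D = (-15 + 91)**2 = 76**2 = 5776)
n/D = 53704/5776 = 53704*(1/5776) = 6713/722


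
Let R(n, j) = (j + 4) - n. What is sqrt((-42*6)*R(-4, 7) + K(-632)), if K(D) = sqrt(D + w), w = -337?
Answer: sqrt(-3780 + I*sqrt(969)) ≈ 0.2532 + 61.482*I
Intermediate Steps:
R(n, j) = 4 + j - n (R(n, j) = (4 + j) - n = 4 + j - n)
K(D) = sqrt(-337 + D) (K(D) = sqrt(D - 337) = sqrt(-337 + D))
sqrt((-42*6)*R(-4, 7) + K(-632)) = sqrt((-42*6)*(4 + 7 - 1*(-4)) + sqrt(-337 - 632)) = sqrt(-252*(4 + 7 + 4) + sqrt(-969)) = sqrt(-252*15 + I*sqrt(969)) = sqrt(-3780 + I*sqrt(969))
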